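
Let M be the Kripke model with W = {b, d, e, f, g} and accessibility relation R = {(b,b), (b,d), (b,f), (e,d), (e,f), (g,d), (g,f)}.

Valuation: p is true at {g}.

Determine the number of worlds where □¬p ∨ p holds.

b: □¬p is T, p is F. ✓
d: □¬p is T, p is F. ✓
e: □¬p is T, p is F. ✓
f: □¬p is T, p is F. ✓
g: □¬p is T, p is T. ✓
Satisfying worlds: {b, d, e, f, g}.

5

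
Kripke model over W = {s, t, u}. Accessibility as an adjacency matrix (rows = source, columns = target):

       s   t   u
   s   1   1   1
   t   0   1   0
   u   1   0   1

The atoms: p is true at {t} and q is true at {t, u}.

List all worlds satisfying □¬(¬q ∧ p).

{s, t, u}

s: successors {s, t, u}; ¬(¬q ∧ p) there: s:T, t:T, u:T. ✓
t: successors {t}; ¬(¬q ∧ p) there: t:T. ✓
u: successors {s, u}; ¬(¬q ∧ p) there: s:T, u:T. ✓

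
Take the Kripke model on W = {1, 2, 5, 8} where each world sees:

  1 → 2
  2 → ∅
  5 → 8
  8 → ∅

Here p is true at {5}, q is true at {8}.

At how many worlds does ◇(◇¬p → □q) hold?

2

1: successors {2}; ◇¬p → □q there: 2:T. ✓
2: no successors, so ◇(◇¬p → □q) fails. ✗
5: successors {8}; ◇¬p → □q there: 8:T. ✓
8: no successors, so ◇(◇¬p → □q) fails. ✗
Satisfying worlds: {1, 5}.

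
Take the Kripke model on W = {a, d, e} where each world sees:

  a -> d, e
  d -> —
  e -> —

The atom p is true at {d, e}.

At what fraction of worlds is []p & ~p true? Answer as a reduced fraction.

1/3

a: []p is T, ~p is T. ✓
d: []p is T, ~p is F. ✗
e: []p is T, ~p is F. ✗
That's 1 of 3 worlds, so 1/3.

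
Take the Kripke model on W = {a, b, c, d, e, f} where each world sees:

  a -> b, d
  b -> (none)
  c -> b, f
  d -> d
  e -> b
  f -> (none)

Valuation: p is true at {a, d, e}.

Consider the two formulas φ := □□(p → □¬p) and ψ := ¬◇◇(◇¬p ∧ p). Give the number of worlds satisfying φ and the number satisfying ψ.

4 and 6

For □□(p → □¬p):
a: successors {b, d}; □(p → □¬p) there: b:T, d:F. ✗
b: no successors, so □□(p → □¬p) holds vacuously. ✓
c: successors {b, f}; □(p → □¬p) there: b:T, f:T. ✓
d: successors {d}; □(p → □¬p) there: d:F. ✗
e: successors {b}; □(p → □¬p) there: b:T. ✓
f: no successors, so □□(p → □¬p) holds vacuously. ✓
— 4 worlds.
For ¬◇◇(◇¬p ∧ p):
a: ◇◇(◇¬p ∧ p) is F. ✓
b: ◇◇(◇¬p ∧ p) is F. ✓
c: ◇◇(◇¬p ∧ p) is F. ✓
d: ◇◇(◇¬p ∧ p) is F. ✓
e: ◇◇(◇¬p ∧ p) is F. ✓
f: ◇◇(◇¬p ∧ p) is F. ✓
— 6 worlds.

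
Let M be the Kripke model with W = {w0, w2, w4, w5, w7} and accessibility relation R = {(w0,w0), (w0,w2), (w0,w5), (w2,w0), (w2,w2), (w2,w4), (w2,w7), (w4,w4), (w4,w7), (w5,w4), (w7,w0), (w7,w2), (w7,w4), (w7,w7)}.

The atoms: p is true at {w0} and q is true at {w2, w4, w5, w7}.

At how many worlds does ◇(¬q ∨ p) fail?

w0: successors {w0, w2, w5}; ¬q ∨ p there: w0:T, w2:F, w5:F. ✓
w2: successors {w0, w2, w4, w7}; ¬q ∨ p there: w0:T, w2:F, w4:F, w7:F. ✓
w4: successors {w4, w7}; ¬q ∨ p there: w4:F, w7:F. ✗
w5: successors {w4}; ¬q ∨ p there: w4:F. ✗
w7: successors {w0, w2, w4, w7}; ¬q ∨ p there: w0:T, w2:F, w4:F, w7:F. ✓
Satisfying worlds: {w0, w2, w7}.
So ◇(¬q ∨ p) fails at the other 2 worlds.

2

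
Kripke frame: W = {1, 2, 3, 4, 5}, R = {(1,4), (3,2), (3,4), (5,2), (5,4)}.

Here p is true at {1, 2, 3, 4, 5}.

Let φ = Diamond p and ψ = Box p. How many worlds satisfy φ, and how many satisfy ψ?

For Diamond p:
1: successors {4}; p there: 4:T. ✓
2: no successors, so Diamond p fails. ✗
3: successors {2, 4}; p there: 2:T, 4:T. ✓
4: no successors, so Diamond p fails. ✗
5: successors {2, 4}; p there: 2:T, 4:T. ✓
— 3 worlds.
For Box p:
1: successors {4}; p there: 4:T. ✓
2: no successors, so Box p holds vacuously. ✓
3: successors {2, 4}; p there: 2:T, 4:T. ✓
4: no successors, so Box p holds vacuously. ✓
5: successors {2, 4}; p there: 2:T, 4:T. ✓
— 5 worlds.

3 and 5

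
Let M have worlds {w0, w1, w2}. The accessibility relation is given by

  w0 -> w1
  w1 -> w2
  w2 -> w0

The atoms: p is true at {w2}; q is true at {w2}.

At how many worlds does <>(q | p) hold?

1

w0: successors {w1}; q | p there: w1:F. ✗
w1: successors {w2}; q | p there: w2:T. ✓
w2: successors {w0}; q | p there: w0:F. ✗
Satisfying worlds: {w1}.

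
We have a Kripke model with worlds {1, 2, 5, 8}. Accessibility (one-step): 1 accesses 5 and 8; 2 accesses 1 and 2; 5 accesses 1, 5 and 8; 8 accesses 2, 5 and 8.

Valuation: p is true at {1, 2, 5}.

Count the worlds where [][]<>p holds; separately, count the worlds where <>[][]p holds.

4 and 0

For [][]<>p:
1: successors {5, 8}; []<>p there: 5:T, 8:T. ✓
2: successors {1, 2}; []<>p there: 1:T, 2:T. ✓
5: successors {1, 5, 8}; []<>p there: 1:T, 5:T, 8:T. ✓
8: successors {2, 5, 8}; []<>p there: 2:T, 5:T, 8:T. ✓
— 4 worlds.
For <>[][]p:
1: successors {5, 8}; [][]p there: 5:F, 8:F. ✗
2: successors {1, 2}; [][]p there: 1:F, 2:F. ✗
5: successors {1, 5, 8}; [][]p there: 1:F, 5:F, 8:F. ✗
8: successors {2, 5, 8}; [][]p there: 2:F, 5:F, 8:F. ✗
— 0 worlds.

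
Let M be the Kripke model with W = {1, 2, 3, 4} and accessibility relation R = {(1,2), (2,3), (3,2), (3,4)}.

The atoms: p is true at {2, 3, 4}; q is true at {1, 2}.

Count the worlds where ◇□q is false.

3

1: successors {2}; □q there: 2:F. ✗
2: successors {3}; □q there: 3:F. ✗
3: successors {2, 4}; □q there: 2:F, 4:T. ✓
4: no successors, so ◇□q fails. ✗
Satisfying worlds: {3}.
So ◇□q fails at the other 3 worlds.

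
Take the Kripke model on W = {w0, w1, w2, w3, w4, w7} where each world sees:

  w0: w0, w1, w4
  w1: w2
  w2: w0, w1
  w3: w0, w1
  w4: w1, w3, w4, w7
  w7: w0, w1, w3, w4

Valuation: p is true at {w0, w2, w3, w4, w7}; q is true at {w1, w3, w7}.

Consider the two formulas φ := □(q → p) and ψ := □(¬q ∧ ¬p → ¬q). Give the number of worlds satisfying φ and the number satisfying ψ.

1 and 6

For □(q → p):
w0: successors {w0, w1, w4}; q → p there: w0:T, w1:F, w4:T. ✗
w1: successors {w2}; q → p there: w2:T. ✓
w2: successors {w0, w1}; q → p there: w0:T, w1:F. ✗
w3: successors {w0, w1}; q → p there: w0:T, w1:F. ✗
w4: successors {w1, w3, w4, w7}; q → p there: w1:F, w3:T, w4:T, w7:T. ✗
w7: successors {w0, w1, w3, w4}; q → p there: w0:T, w1:F, w3:T, w4:T. ✗
— 1 world.
For □(¬q ∧ ¬p → ¬q):
w0: successors {w0, w1, w4}; ¬q ∧ ¬p → ¬q there: w0:T, w1:T, w4:T. ✓
w1: successors {w2}; ¬q ∧ ¬p → ¬q there: w2:T. ✓
w2: successors {w0, w1}; ¬q ∧ ¬p → ¬q there: w0:T, w1:T. ✓
w3: successors {w0, w1}; ¬q ∧ ¬p → ¬q there: w0:T, w1:T. ✓
w4: successors {w1, w3, w4, w7}; ¬q ∧ ¬p → ¬q there: w1:T, w3:T, w4:T, w7:T. ✓
w7: successors {w0, w1, w3, w4}; ¬q ∧ ¬p → ¬q there: w0:T, w1:T, w3:T, w4:T. ✓
— 6 worlds.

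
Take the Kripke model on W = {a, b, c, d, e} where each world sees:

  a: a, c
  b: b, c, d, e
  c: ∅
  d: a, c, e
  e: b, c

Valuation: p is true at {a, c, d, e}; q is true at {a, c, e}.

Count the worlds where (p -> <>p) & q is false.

a: p -> <>p is T, q is T. ✓
b: p -> <>p is T, q is F. ✗
c: p -> <>p is F, q is T. ✗
d: p -> <>p is T, q is F. ✗
e: p -> <>p is T, q is T. ✓
Satisfying worlds: {a, e}.
So (p -> <>p) & q fails at the other 3 worlds.

3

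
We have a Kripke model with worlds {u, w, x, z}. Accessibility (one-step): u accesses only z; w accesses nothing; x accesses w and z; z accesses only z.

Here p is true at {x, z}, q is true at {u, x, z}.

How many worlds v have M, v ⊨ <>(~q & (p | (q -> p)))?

u: successors {z}; ~q & (p | (q -> p)) there: z:F. ✗
w: no successors, so <>(~q & (p | (q -> p))) fails. ✗
x: successors {w, z}; ~q & (p | (q -> p)) there: w:T, z:F. ✓
z: successors {z}; ~q & (p | (q -> p)) there: z:F. ✗
Satisfying worlds: {x}.

1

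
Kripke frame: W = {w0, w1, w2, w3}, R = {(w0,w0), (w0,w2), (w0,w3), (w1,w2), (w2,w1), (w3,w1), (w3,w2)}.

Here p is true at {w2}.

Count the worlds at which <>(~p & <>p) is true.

w0: successors {w0, w2, w3}; ~p & <>p there: w0:T, w2:F, w3:T. ✓
w1: successors {w2}; ~p & <>p there: w2:F. ✗
w2: successors {w1}; ~p & <>p there: w1:T. ✓
w3: successors {w1, w2}; ~p & <>p there: w1:T, w2:F. ✓
Satisfying worlds: {w0, w2, w3}.

3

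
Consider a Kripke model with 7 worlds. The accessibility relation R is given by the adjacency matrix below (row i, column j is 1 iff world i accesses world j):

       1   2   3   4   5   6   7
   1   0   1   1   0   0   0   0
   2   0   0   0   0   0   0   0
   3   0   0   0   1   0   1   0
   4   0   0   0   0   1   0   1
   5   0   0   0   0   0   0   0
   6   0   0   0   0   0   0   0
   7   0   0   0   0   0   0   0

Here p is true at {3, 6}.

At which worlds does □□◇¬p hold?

{2, 4, 5, 6, 7}

1: successors {2, 3}; □◇¬p there: 2:T, 3:F. ✗
2: no successors, so □□◇¬p holds vacuously. ✓
3: successors {4, 6}; □◇¬p there: 4:F, 6:T. ✗
4: successors {5, 7}; □◇¬p there: 5:T, 7:T. ✓
5: no successors, so □□◇¬p holds vacuously. ✓
6: no successors, so □□◇¬p holds vacuously. ✓
7: no successors, so □□◇¬p holds vacuously. ✓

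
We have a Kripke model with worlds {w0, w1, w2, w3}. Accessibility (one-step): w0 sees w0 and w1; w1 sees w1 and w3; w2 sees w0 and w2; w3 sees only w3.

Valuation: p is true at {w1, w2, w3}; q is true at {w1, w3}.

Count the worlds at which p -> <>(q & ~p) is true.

w0: p is F, <>(q & ~p) is F. ✓
w1: p is T, <>(q & ~p) is F. ✗
w2: p is T, <>(q & ~p) is F. ✗
w3: p is T, <>(q & ~p) is F. ✗
Satisfying worlds: {w0}.

1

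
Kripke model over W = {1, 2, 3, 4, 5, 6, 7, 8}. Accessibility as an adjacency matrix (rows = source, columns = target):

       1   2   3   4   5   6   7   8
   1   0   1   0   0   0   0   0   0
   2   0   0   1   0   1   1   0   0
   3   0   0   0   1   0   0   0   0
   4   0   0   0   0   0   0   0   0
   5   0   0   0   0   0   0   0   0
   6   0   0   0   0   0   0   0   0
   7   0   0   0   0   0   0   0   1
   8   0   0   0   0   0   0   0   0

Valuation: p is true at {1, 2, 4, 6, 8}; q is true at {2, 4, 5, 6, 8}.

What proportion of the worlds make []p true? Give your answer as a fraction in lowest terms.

1: successors {2}; p there: 2:T. ✓
2: successors {3, 5, 6}; p there: 3:F, 5:F, 6:T. ✗
3: successors {4}; p there: 4:T. ✓
4: no successors, so []p holds vacuously. ✓
5: no successors, so []p holds vacuously. ✓
6: no successors, so []p holds vacuously. ✓
7: successors {8}; p there: 8:T. ✓
8: no successors, so []p holds vacuously. ✓
That's 7 of 8 worlds, so 7/8.

7/8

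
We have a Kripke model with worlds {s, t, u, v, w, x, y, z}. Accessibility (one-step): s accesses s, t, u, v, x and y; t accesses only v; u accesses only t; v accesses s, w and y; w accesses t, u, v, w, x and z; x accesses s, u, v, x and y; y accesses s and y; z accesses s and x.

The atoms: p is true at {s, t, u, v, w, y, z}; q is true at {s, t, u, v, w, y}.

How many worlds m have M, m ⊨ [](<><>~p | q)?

s: successors {s, t, u, v, x, y}; <><>~p | q there: s:T, t:T, u:T, v:T, x:T, y:T. ✓
t: successors {v}; <><>~p | q there: v:T. ✓
u: successors {t}; <><>~p | q there: t:T. ✓
v: successors {s, w, y}; <><>~p | q there: s:T, w:T, y:T. ✓
w: successors {t, u, v, w, x, z}; <><>~p | q there: t:T, u:T, v:T, w:T, x:T, z:T. ✓
x: successors {s, u, v, x, y}; <><>~p | q there: s:T, u:T, v:T, x:T, y:T. ✓
y: successors {s, y}; <><>~p | q there: s:T, y:T. ✓
z: successors {s, x}; <><>~p | q there: s:T, x:T. ✓
Satisfying worlds: {s, t, u, v, w, x, y, z}.

8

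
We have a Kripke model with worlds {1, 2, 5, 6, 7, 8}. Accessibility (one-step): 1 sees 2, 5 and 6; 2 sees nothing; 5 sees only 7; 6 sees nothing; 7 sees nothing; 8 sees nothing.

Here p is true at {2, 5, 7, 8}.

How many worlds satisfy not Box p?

1

1: Box p is F. ✓
2: Box p is T. ✗
5: Box p is T. ✗
6: Box p is T. ✗
7: Box p is T. ✗
8: Box p is T. ✗
Satisfying worlds: {1}.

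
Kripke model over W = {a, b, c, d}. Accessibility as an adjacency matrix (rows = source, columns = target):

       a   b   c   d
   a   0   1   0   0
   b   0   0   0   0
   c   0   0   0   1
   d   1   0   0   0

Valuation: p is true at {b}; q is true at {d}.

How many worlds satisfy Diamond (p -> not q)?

a: successors {b}; p -> not q there: b:T. ✓
b: no successors, so Diamond (p -> not q) fails. ✗
c: successors {d}; p -> not q there: d:T. ✓
d: successors {a}; p -> not q there: a:T. ✓
Satisfying worlds: {a, c, d}.

3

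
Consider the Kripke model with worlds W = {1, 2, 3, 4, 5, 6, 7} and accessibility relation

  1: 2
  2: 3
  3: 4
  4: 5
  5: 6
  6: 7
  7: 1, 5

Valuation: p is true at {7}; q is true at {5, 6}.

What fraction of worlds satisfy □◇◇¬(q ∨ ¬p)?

1: successors {2}; ◇◇¬(q ∨ ¬p) there: 2:F. ✗
2: successors {3}; ◇◇¬(q ∨ ¬p) there: 3:F. ✗
3: successors {4}; ◇◇¬(q ∨ ¬p) there: 4:F. ✗
4: successors {5}; ◇◇¬(q ∨ ¬p) there: 5:T. ✓
5: successors {6}; ◇◇¬(q ∨ ¬p) there: 6:F. ✗
6: successors {7}; ◇◇¬(q ∨ ¬p) there: 7:F. ✗
7: successors {1, 5}; ◇◇¬(q ∨ ¬p) there: 1:F, 5:T. ✗
That's 1 of 7 worlds, so 1/7.

1/7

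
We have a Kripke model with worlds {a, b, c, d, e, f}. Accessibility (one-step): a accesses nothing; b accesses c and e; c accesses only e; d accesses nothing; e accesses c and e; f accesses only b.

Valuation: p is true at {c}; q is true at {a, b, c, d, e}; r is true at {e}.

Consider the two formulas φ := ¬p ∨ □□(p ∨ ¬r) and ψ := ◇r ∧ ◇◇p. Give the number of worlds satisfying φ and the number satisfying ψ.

5 and 3

For ¬p ∨ □□(p ∨ ¬r):
a: ¬p is T, □□(p ∨ ¬r) is T. ✓
b: ¬p is T, □□(p ∨ ¬r) is F. ✓
c: ¬p is F, □□(p ∨ ¬r) is F. ✗
d: ¬p is T, □□(p ∨ ¬r) is T. ✓
e: ¬p is T, □□(p ∨ ¬r) is F. ✓
f: ¬p is T, □□(p ∨ ¬r) is F. ✓
— 5 worlds.
For ◇r ∧ ◇◇p:
a: ◇r is F, ◇◇p is F. ✗
b: ◇r is T, ◇◇p is T. ✓
c: ◇r is T, ◇◇p is T. ✓
d: ◇r is F, ◇◇p is F. ✗
e: ◇r is T, ◇◇p is T. ✓
f: ◇r is F, ◇◇p is T. ✗
— 3 worlds.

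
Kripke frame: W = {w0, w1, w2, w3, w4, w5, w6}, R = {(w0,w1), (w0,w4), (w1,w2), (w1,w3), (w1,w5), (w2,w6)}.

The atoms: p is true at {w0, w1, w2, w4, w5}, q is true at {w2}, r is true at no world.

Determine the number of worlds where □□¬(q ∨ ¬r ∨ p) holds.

5

w0: successors {w1, w4}; □¬(q ∨ ¬r ∨ p) there: w1:F, w4:T. ✗
w1: successors {w2, w3, w5}; □¬(q ∨ ¬r ∨ p) there: w2:F, w3:T, w5:T. ✗
w2: successors {w6}; □¬(q ∨ ¬r ∨ p) there: w6:T. ✓
w3: no successors, so □□¬(q ∨ ¬r ∨ p) holds vacuously. ✓
w4: no successors, so □□¬(q ∨ ¬r ∨ p) holds vacuously. ✓
w5: no successors, so □□¬(q ∨ ¬r ∨ p) holds vacuously. ✓
w6: no successors, so □□¬(q ∨ ¬r ∨ p) holds vacuously. ✓
Satisfying worlds: {w2, w3, w4, w5, w6}.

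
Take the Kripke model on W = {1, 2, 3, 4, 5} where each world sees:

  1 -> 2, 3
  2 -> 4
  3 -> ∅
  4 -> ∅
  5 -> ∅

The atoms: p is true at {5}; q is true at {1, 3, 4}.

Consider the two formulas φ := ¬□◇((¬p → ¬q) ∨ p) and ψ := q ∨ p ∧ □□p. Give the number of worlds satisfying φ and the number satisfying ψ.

2 and 4

For ¬□◇((¬p → ¬q) ∨ p):
1: □◇((¬p → ¬q) ∨ p) is F. ✓
2: □◇((¬p → ¬q) ∨ p) is F. ✓
3: □◇((¬p → ¬q) ∨ p) is T. ✗
4: □◇((¬p → ¬q) ∨ p) is T. ✗
5: □◇((¬p → ¬q) ∨ p) is T. ✗
— 2 worlds.
For q ∨ p ∧ □□p:
1: q is T, p ∧ □□p is F. ✓
2: q is F, p ∧ □□p is F. ✗
3: q is T, p ∧ □□p is F. ✓
4: q is T, p ∧ □□p is F. ✓
5: q is F, p ∧ □□p is T. ✓
— 4 worlds.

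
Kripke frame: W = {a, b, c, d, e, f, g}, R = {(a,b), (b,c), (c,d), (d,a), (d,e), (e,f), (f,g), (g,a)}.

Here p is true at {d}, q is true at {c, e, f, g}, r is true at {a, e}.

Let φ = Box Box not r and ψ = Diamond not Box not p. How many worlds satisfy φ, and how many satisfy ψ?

5 and 1

For Box Box not r:
a: successors {b}; Box not r there: b:T. ✓
b: successors {c}; Box not r there: c:T. ✓
c: successors {d}; Box not r there: d:F. ✗
d: successors {a, e}; Box not r there: a:T, e:T. ✓
e: successors {f}; Box not r there: f:T. ✓
f: successors {g}; Box not r there: g:F. ✗
g: successors {a}; Box not r there: a:T. ✓
— 5 worlds.
For Diamond not Box not p:
a: successors {b}; not Box not p there: b:F. ✗
b: successors {c}; not Box not p there: c:T. ✓
c: successors {d}; not Box not p there: d:F. ✗
d: successors {a, e}; not Box not p there: a:F, e:F. ✗
e: successors {f}; not Box not p there: f:F. ✗
f: successors {g}; not Box not p there: g:F. ✗
g: successors {a}; not Box not p there: a:F. ✗
— 1 world.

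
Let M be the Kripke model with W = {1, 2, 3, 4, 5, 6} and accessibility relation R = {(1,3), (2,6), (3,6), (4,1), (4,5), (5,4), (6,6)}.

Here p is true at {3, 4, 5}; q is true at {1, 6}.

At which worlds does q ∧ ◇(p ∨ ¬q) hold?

{1}

1: q is T, ◇(p ∨ ¬q) is T. ✓
2: q is F, ◇(p ∨ ¬q) is F. ✗
3: q is F, ◇(p ∨ ¬q) is F. ✗
4: q is F, ◇(p ∨ ¬q) is T. ✗
5: q is F, ◇(p ∨ ¬q) is T. ✗
6: q is T, ◇(p ∨ ¬q) is F. ✗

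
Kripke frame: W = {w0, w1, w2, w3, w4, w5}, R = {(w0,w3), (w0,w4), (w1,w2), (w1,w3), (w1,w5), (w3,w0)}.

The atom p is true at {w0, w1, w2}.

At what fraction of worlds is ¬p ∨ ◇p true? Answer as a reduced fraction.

w0: ¬p is F, ◇p is F. ✗
w1: ¬p is F, ◇p is T. ✓
w2: ¬p is F, ◇p is F. ✗
w3: ¬p is T, ◇p is T. ✓
w4: ¬p is T, ◇p is F. ✓
w5: ¬p is T, ◇p is F. ✓
That's 4 of 6 worlds, so 4/6 = 2/3.

2/3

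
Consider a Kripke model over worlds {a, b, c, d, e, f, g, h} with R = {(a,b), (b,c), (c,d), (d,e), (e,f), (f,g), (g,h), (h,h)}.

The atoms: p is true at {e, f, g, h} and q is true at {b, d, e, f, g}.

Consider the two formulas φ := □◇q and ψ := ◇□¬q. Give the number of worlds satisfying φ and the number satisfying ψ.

For □◇q:
a: successors {b}; ◇q there: b:F. ✗
b: successors {c}; ◇q there: c:T. ✓
c: successors {d}; ◇q there: d:T. ✓
d: successors {e}; ◇q there: e:T. ✓
e: successors {f}; ◇q there: f:T. ✓
f: successors {g}; ◇q there: g:F. ✗
g: successors {h}; ◇q there: h:F. ✗
h: successors {h}; ◇q there: h:F. ✗
— 4 worlds.
For ◇□¬q:
a: successors {b}; □¬q there: b:T. ✓
b: successors {c}; □¬q there: c:F. ✗
c: successors {d}; □¬q there: d:F. ✗
d: successors {e}; □¬q there: e:F. ✗
e: successors {f}; □¬q there: f:F. ✗
f: successors {g}; □¬q there: g:T. ✓
g: successors {h}; □¬q there: h:T. ✓
h: successors {h}; □¬q there: h:T. ✓
— 4 worlds.

4 and 4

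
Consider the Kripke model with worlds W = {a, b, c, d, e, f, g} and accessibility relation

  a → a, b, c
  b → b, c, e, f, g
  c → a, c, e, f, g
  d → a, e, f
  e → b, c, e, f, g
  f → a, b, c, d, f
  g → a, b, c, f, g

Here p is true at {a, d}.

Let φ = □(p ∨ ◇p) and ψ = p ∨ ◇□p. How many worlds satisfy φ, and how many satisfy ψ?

0 and 2

For □(p ∨ ◇p):
a: successors {a, b, c}; p ∨ ◇p there: a:T, b:F, c:T. ✗
b: successors {b, c, e, f, g}; p ∨ ◇p there: b:F, c:T, e:F, f:T, g:T. ✗
c: successors {a, c, e, f, g}; p ∨ ◇p there: a:T, c:T, e:F, f:T, g:T. ✗
d: successors {a, e, f}; p ∨ ◇p there: a:T, e:F, f:T. ✗
e: successors {b, c, e, f, g}; p ∨ ◇p there: b:F, c:T, e:F, f:T, g:T. ✗
f: successors {a, b, c, d, f}; p ∨ ◇p there: a:T, b:F, c:T, d:T, f:T. ✗
g: successors {a, b, c, f, g}; p ∨ ◇p there: a:T, b:F, c:T, f:T, g:T. ✗
— 0 worlds.
For p ∨ ◇□p:
a: p is T, ◇□p is F. ✓
b: p is F, ◇□p is F. ✗
c: p is F, ◇□p is F. ✗
d: p is T, ◇□p is F. ✓
e: p is F, ◇□p is F. ✗
f: p is F, ◇□p is F. ✗
g: p is F, ◇□p is F. ✗
— 2 worlds.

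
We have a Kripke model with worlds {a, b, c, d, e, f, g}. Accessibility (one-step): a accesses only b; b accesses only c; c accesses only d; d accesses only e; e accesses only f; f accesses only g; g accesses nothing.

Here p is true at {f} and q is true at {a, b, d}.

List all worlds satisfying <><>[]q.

a: successors {b}; <>[]q there: b:T. ✓
b: successors {c}; <>[]q there: c:F. ✗
c: successors {d}; <>[]q there: d:F. ✗
d: successors {e}; <>[]q there: e:F. ✗
e: successors {f}; <>[]q there: f:T. ✓
f: successors {g}; <>[]q there: g:F. ✗
g: no successors, so <><>[]q fails. ✗

{a, e}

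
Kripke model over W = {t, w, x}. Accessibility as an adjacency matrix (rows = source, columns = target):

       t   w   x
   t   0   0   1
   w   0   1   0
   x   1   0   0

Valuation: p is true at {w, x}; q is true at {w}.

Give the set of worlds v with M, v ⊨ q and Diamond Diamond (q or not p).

{w}

t: q is F, Diamond Diamond (q or not p) is T. ✗
w: q is T, Diamond Diamond (q or not p) is T. ✓
x: q is F, Diamond Diamond (q or not p) is F. ✗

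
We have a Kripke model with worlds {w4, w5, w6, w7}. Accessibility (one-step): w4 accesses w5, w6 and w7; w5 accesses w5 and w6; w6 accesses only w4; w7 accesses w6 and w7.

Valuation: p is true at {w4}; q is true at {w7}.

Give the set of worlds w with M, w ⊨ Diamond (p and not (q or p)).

∅

w4: successors {w5, w6, w7}; p and not (q or p) there: w5:F, w6:F, w7:F. ✗
w5: successors {w5, w6}; p and not (q or p) there: w5:F, w6:F. ✗
w6: successors {w4}; p and not (q or p) there: w4:F. ✗
w7: successors {w6, w7}; p and not (q or p) there: w6:F, w7:F. ✗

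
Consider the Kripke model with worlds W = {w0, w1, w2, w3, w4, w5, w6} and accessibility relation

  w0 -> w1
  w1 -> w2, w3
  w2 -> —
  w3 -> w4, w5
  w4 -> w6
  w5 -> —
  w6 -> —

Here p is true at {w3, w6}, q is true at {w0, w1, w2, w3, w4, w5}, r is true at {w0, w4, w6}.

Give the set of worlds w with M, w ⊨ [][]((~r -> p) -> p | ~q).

w0: successors {w1}; []((~r -> p) -> p | ~q) there: w1:T. ✓
w1: successors {w2, w3}; []((~r -> p) -> p | ~q) there: w2:T, w3:F. ✗
w2: no successors, so [][]((~r -> p) -> p | ~q) holds vacuously. ✓
w3: successors {w4, w5}; []((~r -> p) -> p | ~q) there: w4:T, w5:T. ✓
w4: successors {w6}; []((~r -> p) -> p | ~q) there: w6:T. ✓
w5: no successors, so [][]((~r -> p) -> p | ~q) holds vacuously. ✓
w6: no successors, so [][]((~r -> p) -> p | ~q) holds vacuously. ✓

{w0, w2, w3, w4, w5, w6}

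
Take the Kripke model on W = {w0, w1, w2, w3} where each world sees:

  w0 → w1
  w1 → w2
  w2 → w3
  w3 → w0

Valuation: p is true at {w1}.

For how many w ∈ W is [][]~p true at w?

w0: successors {w1}; []~p there: w1:T. ✓
w1: successors {w2}; []~p there: w2:T. ✓
w2: successors {w3}; []~p there: w3:T. ✓
w3: successors {w0}; []~p there: w0:F. ✗
Satisfying worlds: {w0, w1, w2}.

3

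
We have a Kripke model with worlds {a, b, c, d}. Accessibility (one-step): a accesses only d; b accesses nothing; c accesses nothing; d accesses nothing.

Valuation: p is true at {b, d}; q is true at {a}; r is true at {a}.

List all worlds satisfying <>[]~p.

a: successors {d}; []~p there: d:T. ✓
b: no successors, so <>[]~p fails. ✗
c: no successors, so <>[]~p fails. ✗
d: no successors, so <>[]~p fails. ✗

{a}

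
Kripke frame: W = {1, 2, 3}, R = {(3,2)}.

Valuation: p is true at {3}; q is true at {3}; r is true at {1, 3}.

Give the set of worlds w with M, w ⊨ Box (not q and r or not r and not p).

1: no successors, so Box (not q and r or not r and not p) holds vacuously. ✓
2: no successors, so Box (not q and r or not r and not p) holds vacuously. ✓
3: successors {2}; not q and r or not r and not p there: 2:T. ✓

{1, 2, 3}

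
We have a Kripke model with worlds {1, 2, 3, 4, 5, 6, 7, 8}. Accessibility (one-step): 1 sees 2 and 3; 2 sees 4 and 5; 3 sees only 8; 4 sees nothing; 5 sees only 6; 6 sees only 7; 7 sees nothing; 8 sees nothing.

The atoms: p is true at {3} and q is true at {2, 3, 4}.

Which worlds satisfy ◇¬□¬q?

1: successors {2, 3}; ¬□¬q there: 2:T, 3:F. ✓
2: successors {4, 5}; ¬□¬q there: 4:F, 5:F. ✗
3: successors {8}; ¬□¬q there: 8:F. ✗
4: no successors, so ◇¬□¬q fails. ✗
5: successors {6}; ¬□¬q there: 6:F. ✗
6: successors {7}; ¬□¬q there: 7:F. ✗
7: no successors, so ◇¬□¬q fails. ✗
8: no successors, so ◇¬□¬q fails. ✗

{1}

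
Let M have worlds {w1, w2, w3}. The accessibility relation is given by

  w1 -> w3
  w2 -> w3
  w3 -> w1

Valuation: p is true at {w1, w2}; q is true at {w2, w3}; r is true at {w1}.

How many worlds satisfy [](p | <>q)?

w1: successors {w3}; p | <>q there: w3:F. ✗
w2: successors {w3}; p | <>q there: w3:F. ✗
w3: successors {w1}; p | <>q there: w1:T. ✓
Satisfying worlds: {w3}.

1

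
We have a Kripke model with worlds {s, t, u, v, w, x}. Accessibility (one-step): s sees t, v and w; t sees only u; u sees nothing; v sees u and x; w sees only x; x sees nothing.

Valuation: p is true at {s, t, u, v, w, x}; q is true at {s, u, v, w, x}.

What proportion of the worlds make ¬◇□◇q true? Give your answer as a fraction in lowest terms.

1/2

s: ◇□◇q is F. ✓
t: ◇□◇q is T. ✗
u: ◇□◇q is F. ✓
v: ◇□◇q is T. ✗
w: ◇□◇q is T. ✗
x: ◇□◇q is F. ✓
That's 3 of 6 worlds, so 3/6 = 1/2.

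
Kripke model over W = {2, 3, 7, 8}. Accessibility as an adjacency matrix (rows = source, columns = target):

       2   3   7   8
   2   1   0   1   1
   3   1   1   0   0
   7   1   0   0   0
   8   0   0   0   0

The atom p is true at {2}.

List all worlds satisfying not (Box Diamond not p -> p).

2: Box Diamond not p -> p is T. ✗
3: Box Diamond not p -> p is F. ✓
7: Box Diamond not p -> p is F. ✓
8: Box Diamond not p -> p is F. ✓

{3, 7, 8}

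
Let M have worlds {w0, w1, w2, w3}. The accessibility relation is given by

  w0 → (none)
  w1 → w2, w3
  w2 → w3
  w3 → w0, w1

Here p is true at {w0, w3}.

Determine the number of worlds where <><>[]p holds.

w0: no successors, so <><>[]p fails. ✗
w1: successors {w2, w3}; <>[]p there: w2:F, w3:T. ✓
w2: successors {w3}; <>[]p there: w3:T. ✓
w3: successors {w0, w1}; <>[]p there: w0:F, w1:T. ✓
Satisfying worlds: {w1, w2, w3}.

3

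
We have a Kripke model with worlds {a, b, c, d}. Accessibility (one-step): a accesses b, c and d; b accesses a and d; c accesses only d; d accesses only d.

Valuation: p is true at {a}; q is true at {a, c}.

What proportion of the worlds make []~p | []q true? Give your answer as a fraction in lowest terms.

3/4

a: []~p is T, []q is F. ✓
b: []~p is F, []q is F. ✗
c: []~p is T, []q is F. ✓
d: []~p is T, []q is F. ✓
That's 3 of 4 worlds, so 3/4.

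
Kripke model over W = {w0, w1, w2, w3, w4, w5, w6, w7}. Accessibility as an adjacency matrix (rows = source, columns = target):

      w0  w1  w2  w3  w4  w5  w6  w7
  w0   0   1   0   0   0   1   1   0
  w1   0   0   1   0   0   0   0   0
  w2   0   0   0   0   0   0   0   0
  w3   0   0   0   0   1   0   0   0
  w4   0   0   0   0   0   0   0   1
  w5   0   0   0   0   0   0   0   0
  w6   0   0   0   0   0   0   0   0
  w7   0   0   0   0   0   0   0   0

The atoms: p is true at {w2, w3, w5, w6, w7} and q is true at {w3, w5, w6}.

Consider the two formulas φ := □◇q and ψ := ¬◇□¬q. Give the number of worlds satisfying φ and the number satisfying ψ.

For □◇q:
w0: successors {w1, w5, w6}; ◇q there: w1:F, w5:F, w6:F. ✗
w1: successors {w2}; ◇q there: w2:F. ✗
w2: no successors, so □◇q holds vacuously. ✓
w3: successors {w4}; ◇q there: w4:F. ✗
w4: successors {w7}; ◇q there: w7:F. ✗
w5: no successors, so □◇q holds vacuously. ✓
w6: no successors, so □◇q holds vacuously. ✓
w7: no successors, so □◇q holds vacuously. ✓
— 4 worlds.
For ¬◇□¬q:
w0: ◇□¬q is T. ✗
w1: ◇□¬q is T. ✗
w2: ◇□¬q is F. ✓
w3: ◇□¬q is T. ✗
w4: ◇□¬q is T. ✗
w5: ◇□¬q is F. ✓
w6: ◇□¬q is F. ✓
w7: ◇□¬q is F. ✓
— 4 worlds.

4 and 4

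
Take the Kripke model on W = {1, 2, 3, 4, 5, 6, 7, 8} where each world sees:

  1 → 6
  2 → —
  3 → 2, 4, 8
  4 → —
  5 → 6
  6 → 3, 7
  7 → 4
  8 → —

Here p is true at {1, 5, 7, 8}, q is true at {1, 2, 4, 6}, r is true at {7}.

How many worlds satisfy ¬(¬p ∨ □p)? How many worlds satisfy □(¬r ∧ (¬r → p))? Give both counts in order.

3 and 3

For ¬(¬p ∨ □p):
1: ¬p ∨ □p is F. ✓
2: ¬p ∨ □p is T. ✗
3: ¬p ∨ □p is T. ✗
4: ¬p ∨ □p is T. ✗
5: ¬p ∨ □p is F. ✓
6: ¬p ∨ □p is T. ✗
7: ¬p ∨ □p is F. ✓
8: ¬p ∨ □p is T. ✗
— 3 worlds.
For □(¬r ∧ (¬r → p)):
1: successors {6}; ¬r ∧ (¬r → p) there: 6:F. ✗
2: no successors, so □(¬r ∧ (¬r → p)) holds vacuously. ✓
3: successors {2, 4, 8}; ¬r ∧ (¬r → p) there: 2:F, 4:F, 8:T. ✗
4: no successors, so □(¬r ∧ (¬r → p)) holds vacuously. ✓
5: successors {6}; ¬r ∧ (¬r → p) there: 6:F. ✗
6: successors {3, 7}; ¬r ∧ (¬r → p) there: 3:F, 7:F. ✗
7: successors {4}; ¬r ∧ (¬r → p) there: 4:F. ✗
8: no successors, so □(¬r ∧ (¬r → p)) holds vacuously. ✓
— 3 worlds.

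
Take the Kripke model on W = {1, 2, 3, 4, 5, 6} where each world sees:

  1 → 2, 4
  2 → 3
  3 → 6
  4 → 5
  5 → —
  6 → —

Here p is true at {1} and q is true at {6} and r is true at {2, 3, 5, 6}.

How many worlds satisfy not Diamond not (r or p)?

1: Diamond not (r or p) is T. ✗
2: Diamond not (r or p) is F. ✓
3: Diamond not (r or p) is F. ✓
4: Diamond not (r or p) is F. ✓
5: Diamond not (r or p) is F. ✓
6: Diamond not (r or p) is F. ✓
Satisfying worlds: {2, 3, 4, 5, 6}.

5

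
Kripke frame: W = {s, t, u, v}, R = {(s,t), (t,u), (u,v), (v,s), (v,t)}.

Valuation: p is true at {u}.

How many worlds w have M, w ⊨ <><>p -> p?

2

s: <><>p is T, p is F. ✗
t: <><>p is F, p is F. ✓
u: <><>p is F, p is T. ✓
v: <><>p is T, p is F. ✗
Satisfying worlds: {t, u}.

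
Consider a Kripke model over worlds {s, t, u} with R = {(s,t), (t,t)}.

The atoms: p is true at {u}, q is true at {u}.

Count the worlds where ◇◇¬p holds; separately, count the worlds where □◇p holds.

2 and 1

For ◇◇¬p:
s: successors {t}; ◇¬p there: t:T. ✓
t: successors {t}; ◇¬p there: t:T. ✓
u: no successors, so ◇◇¬p fails. ✗
— 2 worlds.
For □◇p:
s: successors {t}; ◇p there: t:F. ✗
t: successors {t}; ◇p there: t:F. ✗
u: no successors, so □◇p holds vacuously. ✓
— 1 world.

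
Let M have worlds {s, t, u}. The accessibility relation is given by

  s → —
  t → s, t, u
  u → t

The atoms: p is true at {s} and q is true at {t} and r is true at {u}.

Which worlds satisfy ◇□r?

{t}

s: no successors, so ◇□r fails. ✗
t: successors {s, t, u}; □r there: s:T, t:F, u:F. ✓
u: successors {t}; □r there: t:F. ✗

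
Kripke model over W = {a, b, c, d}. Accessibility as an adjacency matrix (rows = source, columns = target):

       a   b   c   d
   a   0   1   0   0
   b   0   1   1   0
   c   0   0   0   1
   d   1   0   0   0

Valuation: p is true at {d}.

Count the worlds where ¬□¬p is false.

a: □¬p is T. ✗
b: □¬p is T. ✗
c: □¬p is F. ✓
d: □¬p is T. ✗
Satisfying worlds: {c}.
So ¬□¬p fails at the other 3 worlds.

3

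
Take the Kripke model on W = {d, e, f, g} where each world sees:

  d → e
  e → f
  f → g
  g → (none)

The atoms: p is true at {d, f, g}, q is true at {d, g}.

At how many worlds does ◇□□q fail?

1

d: successors {e}; □□q there: e:T. ✓
e: successors {f}; □□q there: f:T. ✓
f: successors {g}; □□q there: g:T. ✓
g: no successors, so ◇□□q fails. ✗
Satisfying worlds: {d, e, f}.
So ◇□□q fails at the other 1 world.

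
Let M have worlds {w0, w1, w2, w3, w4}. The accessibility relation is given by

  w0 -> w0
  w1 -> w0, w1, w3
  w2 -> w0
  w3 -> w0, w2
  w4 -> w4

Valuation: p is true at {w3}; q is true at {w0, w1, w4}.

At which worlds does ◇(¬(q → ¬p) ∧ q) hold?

∅

w0: successors {w0}; ¬(q → ¬p) ∧ q there: w0:F. ✗
w1: successors {w0, w1, w3}; ¬(q → ¬p) ∧ q there: w0:F, w1:F, w3:F. ✗
w2: successors {w0}; ¬(q → ¬p) ∧ q there: w0:F. ✗
w3: successors {w0, w2}; ¬(q → ¬p) ∧ q there: w0:F, w2:F. ✗
w4: successors {w4}; ¬(q → ¬p) ∧ q there: w4:F. ✗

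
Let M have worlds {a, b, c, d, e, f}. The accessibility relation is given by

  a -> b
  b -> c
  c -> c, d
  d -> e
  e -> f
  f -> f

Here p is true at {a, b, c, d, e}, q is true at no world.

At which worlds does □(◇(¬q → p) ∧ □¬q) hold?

a: successors {b}; ◇(¬q → p) ∧ □¬q there: b:T. ✓
b: successors {c}; ◇(¬q → p) ∧ □¬q there: c:T. ✓
c: successors {c, d}; ◇(¬q → p) ∧ □¬q there: c:T, d:T. ✓
d: successors {e}; ◇(¬q → p) ∧ □¬q there: e:F. ✗
e: successors {f}; ◇(¬q → p) ∧ □¬q there: f:F. ✗
f: successors {f}; ◇(¬q → p) ∧ □¬q there: f:F. ✗

{a, b, c}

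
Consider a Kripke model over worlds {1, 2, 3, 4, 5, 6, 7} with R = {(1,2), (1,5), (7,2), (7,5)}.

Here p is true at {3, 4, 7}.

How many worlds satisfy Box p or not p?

6

1: Box p is F, not p is T. ✓
2: Box p is T, not p is T. ✓
3: Box p is T, not p is F. ✓
4: Box p is T, not p is F. ✓
5: Box p is T, not p is T. ✓
6: Box p is T, not p is T. ✓
7: Box p is F, not p is F. ✗
Satisfying worlds: {1, 2, 3, 4, 5, 6}.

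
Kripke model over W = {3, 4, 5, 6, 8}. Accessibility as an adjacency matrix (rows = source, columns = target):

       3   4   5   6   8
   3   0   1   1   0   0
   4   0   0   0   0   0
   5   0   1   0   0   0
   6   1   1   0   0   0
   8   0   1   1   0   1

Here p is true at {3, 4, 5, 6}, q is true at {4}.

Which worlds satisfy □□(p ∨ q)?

3: successors {4, 5}; □(p ∨ q) there: 4:T, 5:T. ✓
4: no successors, so □□(p ∨ q) holds vacuously. ✓
5: successors {4}; □(p ∨ q) there: 4:T. ✓
6: successors {3, 4}; □(p ∨ q) there: 3:T, 4:T. ✓
8: successors {4, 5, 8}; □(p ∨ q) there: 4:T, 5:T, 8:F. ✗

{3, 4, 5, 6}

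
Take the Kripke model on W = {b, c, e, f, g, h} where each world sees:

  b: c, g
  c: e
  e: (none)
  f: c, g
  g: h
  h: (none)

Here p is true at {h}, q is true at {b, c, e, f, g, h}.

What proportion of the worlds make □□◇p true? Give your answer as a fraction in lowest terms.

2/3

b: successors {c, g}; □◇p there: c:F, g:F. ✗
c: successors {e}; □◇p there: e:T. ✓
e: no successors, so □□◇p holds vacuously. ✓
f: successors {c, g}; □◇p there: c:F, g:F. ✗
g: successors {h}; □◇p there: h:T. ✓
h: no successors, so □□◇p holds vacuously. ✓
That's 4 of 6 worlds, so 4/6 = 2/3.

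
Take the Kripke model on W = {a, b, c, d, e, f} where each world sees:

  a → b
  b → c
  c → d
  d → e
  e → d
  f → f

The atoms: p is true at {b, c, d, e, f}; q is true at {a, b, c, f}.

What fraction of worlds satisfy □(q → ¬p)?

a: successors {b}; q → ¬p there: b:F. ✗
b: successors {c}; q → ¬p there: c:F. ✗
c: successors {d}; q → ¬p there: d:T. ✓
d: successors {e}; q → ¬p there: e:T. ✓
e: successors {d}; q → ¬p there: d:T. ✓
f: successors {f}; q → ¬p there: f:F. ✗
That's 3 of 6 worlds, so 3/6 = 1/2.

1/2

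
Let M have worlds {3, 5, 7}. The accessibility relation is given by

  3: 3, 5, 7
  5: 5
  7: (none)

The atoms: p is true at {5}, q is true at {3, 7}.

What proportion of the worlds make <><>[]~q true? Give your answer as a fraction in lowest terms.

2/3

3: successors {3, 5, 7}; <>[]~q there: 3:T, 5:T, 7:F. ✓
5: successors {5}; <>[]~q there: 5:T. ✓
7: no successors, so <><>[]~q fails. ✗
That's 2 of 3 worlds, so 2/3.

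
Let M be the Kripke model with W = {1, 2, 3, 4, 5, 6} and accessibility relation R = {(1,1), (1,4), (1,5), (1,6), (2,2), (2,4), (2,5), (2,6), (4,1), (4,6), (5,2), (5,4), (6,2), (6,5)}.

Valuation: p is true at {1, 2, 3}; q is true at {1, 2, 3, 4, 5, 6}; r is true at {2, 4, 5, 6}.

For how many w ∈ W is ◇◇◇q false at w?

1: successors {1, 4, 5, 6}; ◇◇q there: 1:T, 4:T, 5:T, 6:T. ✓
2: successors {2, 4, 5, 6}; ◇◇q there: 2:T, 4:T, 5:T, 6:T. ✓
3: no successors, so ◇◇◇q fails. ✗
4: successors {1, 6}; ◇◇q there: 1:T, 6:T. ✓
5: successors {2, 4}; ◇◇q there: 2:T, 4:T. ✓
6: successors {2, 5}; ◇◇q there: 2:T, 5:T. ✓
Satisfying worlds: {1, 2, 4, 5, 6}.
So ◇◇◇q fails at the other 1 world.

1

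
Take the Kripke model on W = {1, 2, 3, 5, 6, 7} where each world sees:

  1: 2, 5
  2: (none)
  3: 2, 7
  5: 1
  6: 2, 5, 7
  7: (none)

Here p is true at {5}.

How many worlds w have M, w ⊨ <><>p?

1: successors {2, 5}; <>p there: 2:F, 5:F. ✗
2: no successors, so <><>p fails. ✗
3: successors {2, 7}; <>p there: 2:F, 7:F. ✗
5: successors {1}; <>p there: 1:T. ✓
6: successors {2, 5, 7}; <>p there: 2:F, 5:F, 7:F. ✗
7: no successors, so <><>p fails. ✗
Satisfying worlds: {5}.

1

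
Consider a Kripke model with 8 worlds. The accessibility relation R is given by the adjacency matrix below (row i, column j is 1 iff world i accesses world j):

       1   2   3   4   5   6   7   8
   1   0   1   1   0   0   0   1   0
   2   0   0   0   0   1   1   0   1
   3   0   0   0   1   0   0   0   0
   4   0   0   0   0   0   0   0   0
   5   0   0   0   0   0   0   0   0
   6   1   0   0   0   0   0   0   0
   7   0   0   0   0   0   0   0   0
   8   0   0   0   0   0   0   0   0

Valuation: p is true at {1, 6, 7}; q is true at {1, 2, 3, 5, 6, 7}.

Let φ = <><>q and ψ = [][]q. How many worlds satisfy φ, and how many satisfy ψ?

3 and 7

For <><>q:
1: successors {2, 3, 7}; <>q there: 2:T, 3:F, 7:F. ✓
2: successors {5, 6, 8}; <>q there: 5:F, 6:T, 8:F. ✓
3: successors {4}; <>q there: 4:F. ✗
4: no successors, so <><>q fails. ✗
5: no successors, so <><>q fails. ✗
6: successors {1}; <>q there: 1:T. ✓
7: no successors, so <><>q fails. ✗
8: no successors, so <><>q fails. ✗
— 3 worlds.
For [][]q:
1: successors {2, 3, 7}; []q there: 2:F, 3:F, 7:T. ✗
2: successors {5, 6, 8}; []q there: 5:T, 6:T, 8:T. ✓
3: successors {4}; []q there: 4:T. ✓
4: no successors, so [][]q holds vacuously. ✓
5: no successors, so [][]q holds vacuously. ✓
6: successors {1}; []q there: 1:T. ✓
7: no successors, so [][]q holds vacuously. ✓
8: no successors, so [][]q holds vacuously. ✓
— 7 worlds.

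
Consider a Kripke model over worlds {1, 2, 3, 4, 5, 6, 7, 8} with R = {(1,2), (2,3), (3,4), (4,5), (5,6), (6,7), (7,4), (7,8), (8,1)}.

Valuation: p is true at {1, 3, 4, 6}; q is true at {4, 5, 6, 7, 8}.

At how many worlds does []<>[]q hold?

6

1: successors {2}; <>[]q there: 2:T. ✓
2: successors {3}; <>[]q there: 3:T. ✓
3: successors {4}; <>[]q there: 4:T. ✓
4: successors {5}; <>[]q there: 5:T. ✓
5: successors {6}; <>[]q there: 6:T. ✓
6: successors {7}; <>[]q there: 7:T. ✓
7: successors {4, 8}; <>[]q there: 4:T, 8:F. ✗
8: successors {1}; <>[]q there: 1:F. ✗
Satisfying worlds: {1, 2, 3, 4, 5, 6}.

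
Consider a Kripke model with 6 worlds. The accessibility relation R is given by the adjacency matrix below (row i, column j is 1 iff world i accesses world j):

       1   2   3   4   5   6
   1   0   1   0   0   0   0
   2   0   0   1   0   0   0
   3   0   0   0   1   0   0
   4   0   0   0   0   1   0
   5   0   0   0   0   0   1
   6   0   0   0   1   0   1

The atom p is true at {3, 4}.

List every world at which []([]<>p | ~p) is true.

1: successors {2}; []<>p | ~p there: 2:T. ✓
2: successors {3}; []<>p | ~p there: 3:F. ✗
3: successors {4}; []<>p | ~p there: 4:F. ✗
4: successors {5}; []<>p | ~p there: 5:T. ✓
5: successors {6}; []<>p | ~p there: 6:T. ✓
6: successors {4, 6}; []<>p | ~p there: 4:F, 6:T. ✗

{1, 4, 5}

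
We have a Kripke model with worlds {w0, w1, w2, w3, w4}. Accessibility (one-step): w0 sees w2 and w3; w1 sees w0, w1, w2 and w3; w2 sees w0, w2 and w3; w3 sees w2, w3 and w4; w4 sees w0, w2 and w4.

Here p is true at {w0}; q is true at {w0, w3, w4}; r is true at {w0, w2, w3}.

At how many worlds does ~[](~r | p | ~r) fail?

w0: [](~r | p | ~r) is F. ✓
w1: [](~r | p | ~r) is F. ✓
w2: [](~r | p | ~r) is F. ✓
w3: [](~r | p | ~r) is F. ✓
w4: [](~r | p | ~r) is F. ✓
Satisfying worlds: {w0, w1, w2, w3, w4}.
So ~[](~r | p | ~r) fails at the other 0 worlds.

0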